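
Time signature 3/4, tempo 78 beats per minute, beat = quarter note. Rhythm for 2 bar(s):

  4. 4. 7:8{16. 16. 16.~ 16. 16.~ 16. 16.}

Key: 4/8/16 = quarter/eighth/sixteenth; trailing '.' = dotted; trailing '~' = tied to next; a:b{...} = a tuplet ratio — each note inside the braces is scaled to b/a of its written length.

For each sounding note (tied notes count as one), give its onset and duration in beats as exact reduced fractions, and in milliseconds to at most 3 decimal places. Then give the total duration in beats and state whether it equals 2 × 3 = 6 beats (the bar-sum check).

1) 0.0ms=0b +1153.846ms=3/2b
2) 1153.846ms=3/2b +1153.846ms=3/2b
3) 2307.692ms=3b +329.67ms=3/7b
4) 2637.363ms=24/7b +329.67ms=3/7b
5) 2967.033ms=27/7b +659.341ms=6/7b
6) 3626.374ms=33/7b +659.341ms=6/7b
7) 4285.714ms=39/7b +329.67ms=3/7b
Σ=6b of 6 (78bpm 3/4) — PASS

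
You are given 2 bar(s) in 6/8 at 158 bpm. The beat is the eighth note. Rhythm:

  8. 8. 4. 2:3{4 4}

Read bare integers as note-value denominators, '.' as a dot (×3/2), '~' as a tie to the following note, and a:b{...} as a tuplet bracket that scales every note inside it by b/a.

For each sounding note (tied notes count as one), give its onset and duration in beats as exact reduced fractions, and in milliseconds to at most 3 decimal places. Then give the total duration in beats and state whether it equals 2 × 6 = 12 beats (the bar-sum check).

1) 0.0ms=0b +569.62ms=3/2b
2) 569.62ms=3/2b +569.62ms=3/2b
3) 1139.241ms=3b +1139.241ms=3b
4) 2278.481ms=6b +1139.241ms=3b
5) 3417.722ms=9b +1139.241ms=3b
Σ=12b of 12 (158bpm 6/8) — PASS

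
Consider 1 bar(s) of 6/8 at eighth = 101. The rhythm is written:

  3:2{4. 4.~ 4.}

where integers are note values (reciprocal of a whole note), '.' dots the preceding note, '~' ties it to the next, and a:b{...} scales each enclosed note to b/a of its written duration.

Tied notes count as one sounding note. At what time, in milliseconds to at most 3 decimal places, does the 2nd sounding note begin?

1. 0.0ms @ 0 + 1188.119ms (2)
2. 1188.119ms @ 2 + 2376.238ms (4)

note 2 onset = 2b = 1188.119ms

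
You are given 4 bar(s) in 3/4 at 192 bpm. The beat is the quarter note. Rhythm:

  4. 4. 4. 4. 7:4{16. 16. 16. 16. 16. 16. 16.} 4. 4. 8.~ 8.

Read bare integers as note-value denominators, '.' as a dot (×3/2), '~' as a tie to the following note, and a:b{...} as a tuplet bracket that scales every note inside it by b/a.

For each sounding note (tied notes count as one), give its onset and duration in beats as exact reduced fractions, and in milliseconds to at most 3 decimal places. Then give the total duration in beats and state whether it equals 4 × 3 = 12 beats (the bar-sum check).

1) 0.0ms=0b +468.75ms=3/2b
2) 468.75ms=3/2b +468.75ms=3/2b
3) 937.5ms=3b +468.75ms=3/2b
4) 1406.25ms=9/2b +468.75ms=3/2b
5) 1875.0ms=6b +66.964ms=3/14b
6) 1941.964ms=87/14b +66.964ms=3/14b
7) 2008.929ms=45/7b +66.964ms=3/14b
8) 2075.893ms=93/14b +66.964ms=3/14b
9) 2142.857ms=48/7b +66.964ms=3/14b
10) 2209.821ms=99/14b +66.964ms=3/14b
11) 2276.786ms=51/7b +66.964ms=3/14b
12) 2343.75ms=15/2b +468.75ms=3/2b
13) 2812.5ms=9b +468.75ms=3/2b
14) 3281.25ms=21/2b +468.75ms=3/2b
Σ=12b of 12 (192bpm 3/4) — PASS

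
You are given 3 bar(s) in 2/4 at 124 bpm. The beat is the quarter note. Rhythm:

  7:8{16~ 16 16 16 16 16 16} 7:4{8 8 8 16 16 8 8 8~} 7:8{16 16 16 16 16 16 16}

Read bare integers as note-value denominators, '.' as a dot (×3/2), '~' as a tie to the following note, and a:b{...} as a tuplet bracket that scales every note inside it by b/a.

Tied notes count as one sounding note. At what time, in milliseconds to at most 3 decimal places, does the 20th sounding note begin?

note 20 onset = 40/7b = 2764.977ms

1. 0.0ms @ 0 + 276.498ms (4/7)
2. 276.498ms @ 4/7 + 138.249ms (2/7)
3. 414.747ms @ 6/7 + 138.249ms (2/7)
4. 552.995ms @ 8/7 + 138.249ms (2/7)
5. 691.244ms @ 10/7 + 138.249ms (2/7)
6. 829.493ms @ 12/7 + 138.249ms (2/7)
7. 967.742ms @ 2 + 138.249ms (2/7)
8. 1105.991ms @ 16/7 + 138.249ms (2/7)
9. 1244.24ms @ 18/7 + 138.249ms (2/7)
10. 1382.488ms @ 20/7 + 69.124ms (1/7)
11. 1451.613ms @ 3 + 69.124ms (1/7)
12. 1520.737ms @ 22/7 + 138.249ms (2/7)
13. 1658.986ms @ 24/7 + 138.249ms (2/7)
14. 1797.235ms @ 26/7 + 276.498ms (4/7)
15. 2073.733ms @ 30/7 + 138.249ms (2/7)
16. 2211.982ms @ 32/7 + 138.249ms (2/7)
17. 2350.23ms @ 34/7 + 138.249ms (2/7)
18. 2488.479ms @ 36/7 + 138.249ms (2/7)
19. 2626.728ms @ 38/7 + 138.249ms (2/7)
20. 2764.977ms @ 40/7 + 138.249ms (2/7)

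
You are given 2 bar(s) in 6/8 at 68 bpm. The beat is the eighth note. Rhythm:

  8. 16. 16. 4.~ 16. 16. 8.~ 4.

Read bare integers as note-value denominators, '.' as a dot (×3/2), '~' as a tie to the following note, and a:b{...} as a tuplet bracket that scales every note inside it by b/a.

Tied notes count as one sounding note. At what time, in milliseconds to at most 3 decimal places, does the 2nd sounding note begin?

note 2 onset = 3/2b = 1323.529ms

1. 0.0ms @ 0 + 1323.529ms (3/2)
2. 1323.529ms @ 3/2 + 661.765ms (3/4)
3. 1985.294ms @ 9/4 + 661.765ms (3/4)
4. 2647.059ms @ 3 + 3308.824ms (15/4)
5. 5955.882ms @ 27/4 + 661.765ms (3/4)
6. 6617.647ms @ 15/2 + 3970.588ms (9/2)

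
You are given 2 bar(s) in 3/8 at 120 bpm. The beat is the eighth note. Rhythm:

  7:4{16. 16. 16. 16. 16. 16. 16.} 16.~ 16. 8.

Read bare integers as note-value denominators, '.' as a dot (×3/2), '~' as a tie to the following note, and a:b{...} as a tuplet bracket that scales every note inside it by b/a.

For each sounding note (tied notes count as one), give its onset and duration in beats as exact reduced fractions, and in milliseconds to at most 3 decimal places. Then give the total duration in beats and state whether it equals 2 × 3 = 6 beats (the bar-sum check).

1) 0.0ms=0b +214.286ms=3/7b
2) 214.286ms=3/7b +214.286ms=3/7b
3) 428.571ms=6/7b +214.286ms=3/7b
4) 642.857ms=9/7b +214.286ms=3/7b
5) 857.143ms=12/7b +214.286ms=3/7b
6) 1071.429ms=15/7b +214.286ms=3/7b
7) 1285.714ms=18/7b +214.286ms=3/7b
8) 1500.0ms=3b +750.0ms=3/2b
9) 2250.0ms=9/2b +750.0ms=3/2b
Σ=6b of 6 (120bpm 3/8) — PASS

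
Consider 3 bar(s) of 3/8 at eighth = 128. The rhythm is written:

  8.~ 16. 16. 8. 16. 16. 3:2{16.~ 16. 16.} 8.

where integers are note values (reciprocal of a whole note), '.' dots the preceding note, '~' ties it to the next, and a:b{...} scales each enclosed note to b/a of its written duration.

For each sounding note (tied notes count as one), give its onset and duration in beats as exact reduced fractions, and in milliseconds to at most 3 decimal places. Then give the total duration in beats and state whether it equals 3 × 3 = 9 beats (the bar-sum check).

1) 0.0ms=0b +1054.688ms=9/4b
2) 1054.688ms=9/4b +351.562ms=3/4b
3) 1406.25ms=3b +703.125ms=3/2b
4) 2109.375ms=9/2b +351.562ms=3/4b
5) 2460.938ms=21/4b +351.562ms=3/4b
6) 2812.5ms=6b +468.75ms=1b
7) 3281.25ms=7b +234.375ms=1/2b
8) 3515.625ms=15/2b +703.125ms=3/2b
Σ=9b of 9 (128bpm 3/8) — PASS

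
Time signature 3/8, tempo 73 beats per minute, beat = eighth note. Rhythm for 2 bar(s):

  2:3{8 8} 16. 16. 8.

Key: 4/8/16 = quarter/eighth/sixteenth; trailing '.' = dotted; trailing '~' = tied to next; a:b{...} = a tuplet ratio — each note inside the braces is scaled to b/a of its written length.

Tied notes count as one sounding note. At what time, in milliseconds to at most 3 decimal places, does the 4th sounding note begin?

note 4 onset = 15/4b = 3082.192ms

1. 0.0ms @ 0 + 1232.877ms (3/2)
2. 1232.877ms @ 3/2 + 1232.877ms (3/2)
3. 2465.753ms @ 3 + 616.438ms (3/4)
4. 3082.192ms @ 15/4 + 616.438ms (3/4)
5. 3698.63ms @ 9/2 + 1232.877ms (3/2)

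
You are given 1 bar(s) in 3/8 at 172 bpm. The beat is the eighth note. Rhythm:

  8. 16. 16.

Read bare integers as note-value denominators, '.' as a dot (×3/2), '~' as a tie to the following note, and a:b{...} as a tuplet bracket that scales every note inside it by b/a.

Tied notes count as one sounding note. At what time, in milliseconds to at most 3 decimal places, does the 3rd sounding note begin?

note 3 onset = 9/4b = 784.884ms

1. 0.0ms @ 0 + 523.256ms (3/2)
2. 523.256ms @ 3/2 + 261.628ms (3/4)
3. 784.884ms @ 9/4 + 261.628ms (3/4)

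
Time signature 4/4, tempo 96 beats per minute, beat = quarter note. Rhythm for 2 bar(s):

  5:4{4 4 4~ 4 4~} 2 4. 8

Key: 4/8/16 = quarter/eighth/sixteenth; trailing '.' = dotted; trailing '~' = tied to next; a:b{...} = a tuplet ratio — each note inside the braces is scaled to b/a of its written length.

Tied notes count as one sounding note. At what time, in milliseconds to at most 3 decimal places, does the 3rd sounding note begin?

1. 0.0ms @ 0 + 500.0ms (4/5)
2. 500.0ms @ 4/5 + 500.0ms (4/5)
3. 1000.0ms @ 8/5 + 1000.0ms (8/5)
4. 2000.0ms @ 16/5 + 1750.0ms (14/5)
5. 3750.0ms @ 6 + 937.5ms (3/2)
6. 4687.5ms @ 15/2 + 312.5ms (1/2)

note 3 onset = 8/5b = 1000.0ms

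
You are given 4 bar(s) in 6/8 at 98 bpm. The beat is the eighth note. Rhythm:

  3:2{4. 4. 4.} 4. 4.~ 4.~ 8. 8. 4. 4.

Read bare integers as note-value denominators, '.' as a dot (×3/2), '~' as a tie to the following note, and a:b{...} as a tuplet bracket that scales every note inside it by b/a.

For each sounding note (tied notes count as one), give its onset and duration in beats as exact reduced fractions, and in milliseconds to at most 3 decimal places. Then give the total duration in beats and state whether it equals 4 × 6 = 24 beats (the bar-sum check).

1) 0.0ms=0b +1224.49ms=2b
2) 1224.49ms=2b +1224.49ms=2b
3) 2448.98ms=4b +1224.49ms=2b
4) 3673.469ms=6b +1836.735ms=3b
5) 5510.204ms=9b +4591.837ms=15/2b
6) 10102.041ms=33/2b +918.367ms=3/2b
7) 11020.408ms=18b +1836.735ms=3b
8) 12857.143ms=21b +1836.735ms=3b
Σ=24b of 24 (98bpm 6/8) — PASS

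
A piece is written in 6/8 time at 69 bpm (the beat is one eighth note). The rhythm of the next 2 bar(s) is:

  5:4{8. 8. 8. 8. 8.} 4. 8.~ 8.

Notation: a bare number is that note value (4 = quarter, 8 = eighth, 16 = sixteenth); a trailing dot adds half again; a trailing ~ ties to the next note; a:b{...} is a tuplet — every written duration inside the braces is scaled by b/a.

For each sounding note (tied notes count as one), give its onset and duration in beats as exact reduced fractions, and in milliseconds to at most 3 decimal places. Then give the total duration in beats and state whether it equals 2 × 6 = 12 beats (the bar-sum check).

1) 0.0ms=0b +1043.478ms=6/5b
2) 1043.478ms=6/5b +1043.478ms=6/5b
3) 2086.957ms=12/5b +1043.478ms=6/5b
4) 3130.435ms=18/5b +1043.478ms=6/5b
5) 4173.913ms=24/5b +1043.478ms=6/5b
6) 5217.391ms=6b +2608.696ms=3b
7) 7826.087ms=9b +2608.696ms=3b
Σ=12b of 12 (69bpm 6/8) — PASS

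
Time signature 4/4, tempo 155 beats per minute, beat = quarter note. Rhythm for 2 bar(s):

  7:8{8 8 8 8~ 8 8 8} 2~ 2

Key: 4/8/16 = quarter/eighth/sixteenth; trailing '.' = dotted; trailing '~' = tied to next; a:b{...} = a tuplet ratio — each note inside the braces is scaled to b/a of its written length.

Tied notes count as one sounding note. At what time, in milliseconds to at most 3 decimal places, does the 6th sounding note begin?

1. 0.0ms @ 0 + 221.198ms (4/7)
2. 221.198ms @ 4/7 + 221.198ms (4/7)
3. 442.396ms @ 8/7 + 221.198ms (4/7)
4. 663.594ms @ 12/7 + 442.396ms (8/7)
5. 1105.991ms @ 20/7 + 221.198ms (4/7)
6. 1327.189ms @ 24/7 + 221.198ms (4/7)
7. 1548.387ms @ 4 + 1548.387ms (4)

note 6 onset = 24/7b = 1327.189ms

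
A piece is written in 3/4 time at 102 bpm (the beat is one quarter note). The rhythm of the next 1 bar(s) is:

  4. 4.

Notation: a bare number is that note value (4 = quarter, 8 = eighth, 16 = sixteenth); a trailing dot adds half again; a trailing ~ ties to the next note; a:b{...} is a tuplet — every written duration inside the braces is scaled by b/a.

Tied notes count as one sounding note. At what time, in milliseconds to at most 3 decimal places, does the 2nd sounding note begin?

1. 0.0ms @ 0 + 882.353ms (3/2)
2. 882.353ms @ 3/2 + 882.353ms (3/2)

note 2 onset = 3/2b = 882.353ms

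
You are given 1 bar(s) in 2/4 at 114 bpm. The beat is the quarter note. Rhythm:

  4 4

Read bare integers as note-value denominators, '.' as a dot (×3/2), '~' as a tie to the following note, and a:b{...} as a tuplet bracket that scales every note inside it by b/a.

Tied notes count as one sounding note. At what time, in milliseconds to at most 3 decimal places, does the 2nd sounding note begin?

note 2 onset = 1b = 526.316ms

1. 0.0ms @ 0 + 526.316ms (1)
2. 526.316ms @ 1 + 526.316ms (1)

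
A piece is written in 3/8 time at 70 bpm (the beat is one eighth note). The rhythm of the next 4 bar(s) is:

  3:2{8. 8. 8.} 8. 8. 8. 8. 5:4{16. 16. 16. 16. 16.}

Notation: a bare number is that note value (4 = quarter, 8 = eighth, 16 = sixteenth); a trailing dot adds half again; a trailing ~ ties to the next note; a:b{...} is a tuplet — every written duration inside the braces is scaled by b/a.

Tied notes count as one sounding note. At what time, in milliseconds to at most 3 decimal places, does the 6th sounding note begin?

1. 0.0ms @ 0 + 857.143ms (1)
2. 857.143ms @ 1 + 857.143ms (1)
3. 1714.286ms @ 2 + 857.143ms (1)
4. 2571.429ms @ 3 + 1285.714ms (3/2)
5. 3857.143ms @ 9/2 + 1285.714ms (3/2)
6. 5142.857ms @ 6 + 1285.714ms (3/2)
7. 6428.571ms @ 15/2 + 1285.714ms (3/2)
8. 7714.286ms @ 9 + 514.286ms (3/5)
9. 8228.571ms @ 48/5 + 514.286ms (3/5)
10. 8742.857ms @ 51/5 + 514.286ms (3/5)
11. 9257.143ms @ 54/5 + 514.286ms (3/5)
12. 9771.429ms @ 57/5 + 514.286ms (3/5)

note 6 onset = 6b = 5142.857ms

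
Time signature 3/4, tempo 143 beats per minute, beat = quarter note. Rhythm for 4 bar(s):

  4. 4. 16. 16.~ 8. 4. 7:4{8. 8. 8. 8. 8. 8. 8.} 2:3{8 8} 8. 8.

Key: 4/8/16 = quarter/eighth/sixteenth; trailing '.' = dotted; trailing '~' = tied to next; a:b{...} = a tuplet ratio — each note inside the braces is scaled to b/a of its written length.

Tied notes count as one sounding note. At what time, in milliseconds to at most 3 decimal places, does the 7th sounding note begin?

1. 0.0ms @ 0 + 629.371ms (3/2)
2. 629.371ms @ 3/2 + 629.371ms (3/2)
3. 1258.741ms @ 3 + 157.343ms (3/8)
4. 1416.084ms @ 27/8 + 472.028ms (9/8)
5. 1888.112ms @ 9/2 + 629.371ms (3/2)
6. 2517.483ms @ 6 + 179.82ms (3/7)
7. 2697.303ms @ 45/7 + 179.82ms (3/7)
8. 2877.123ms @ 48/7 + 179.82ms (3/7)
9. 3056.943ms @ 51/7 + 179.82ms (3/7)
10. 3236.763ms @ 54/7 + 179.82ms (3/7)
11. 3416.583ms @ 57/7 + 179.82ms (3/7)
12. 3596.404ms @ 60/7 + 179.82ms (3/7)
13. 3776.224ms @ 9 + 314.685ms (3/4)
14. 4090.909ms @ 39/4 + 314.685ms (3/4)
15. 4405.594ms @ 21/2 + 314.685ms (3/4)
16. 4720.28ms @ 45/4 + 314.685ms (3/4)

note 7 onset = 45/7b = 2697.303ms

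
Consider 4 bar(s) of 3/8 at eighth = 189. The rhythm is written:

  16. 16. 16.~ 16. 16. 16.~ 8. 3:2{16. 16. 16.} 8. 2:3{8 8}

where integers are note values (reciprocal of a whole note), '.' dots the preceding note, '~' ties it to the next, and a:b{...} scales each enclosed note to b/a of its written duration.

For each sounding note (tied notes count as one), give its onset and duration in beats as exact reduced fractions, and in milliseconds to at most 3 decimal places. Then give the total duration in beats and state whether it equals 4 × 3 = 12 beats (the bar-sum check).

1) 0.0ms=0b +238.095ms=3/4b
2) 238.095ms=3/4b +238.095ms=3/4b
3) 476.19ms=3/2b +476.19ms=3/2b
4) 952.381ms=3b +238.095ms=3/4b
5) 1190.476ms=15/4b +714.286ms=9/4b
6) 1904.762ms=6b +158.73ms=1/2b
7) 2063.492ms=13/2b +158.73ms=1/2b
8) 2222.222ms=7b +158.73ms=1/2b
9) 2380.952ms=15/2b +476.19ms=3/2b
10) 2857.143ms=9b +476.19ms=3/2b
11) 3333.333ms=21/2b +476.19ms=3/2b
Σ=12b of 12 (189bpm 3/8) — PASS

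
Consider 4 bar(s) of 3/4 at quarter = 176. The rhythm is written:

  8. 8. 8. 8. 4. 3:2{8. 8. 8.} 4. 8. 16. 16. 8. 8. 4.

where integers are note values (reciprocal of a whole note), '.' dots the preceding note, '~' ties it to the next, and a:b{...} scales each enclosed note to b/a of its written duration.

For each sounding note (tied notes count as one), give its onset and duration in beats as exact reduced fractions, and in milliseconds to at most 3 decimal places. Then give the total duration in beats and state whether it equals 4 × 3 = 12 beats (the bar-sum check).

1) 0.0ms=0b +255.682ms=3/4b
2) 255.682ms=3/4b +255.682ms=3/4b
3) 511.364ms=3/2b +255.682ms=3/4b
4) 767.045ms=9/4b +255.682ms=3/4b
5) 1022.727ms=3b +511.364ms=3/2b
6) 1534.091ms=9/2b +170.455ms=1/2b
7) 1704.545ms=5b +170.455ms=1/2b
8) 1875.0ms=11/2b +170.455ms=1/2b
9) 2045.455ms=6b +511.364ms=3/2b
10) 2556.818ms=15/2b +255.682ms=3/4b
11) 2812.5ms=33/4b +127.841ms=3/8b
12) 2940.341ms=69/8b +127.841ms=3/8b
13) 3068.182ms=9b +255.682ms=3/4b
14) 3323.864ms=39/4b +255.682ms=3/4b
15) 3579.545ms=21/2b +511.364ms=3/2b
Σ=12b of 12 (176bpm 3/4) — PASS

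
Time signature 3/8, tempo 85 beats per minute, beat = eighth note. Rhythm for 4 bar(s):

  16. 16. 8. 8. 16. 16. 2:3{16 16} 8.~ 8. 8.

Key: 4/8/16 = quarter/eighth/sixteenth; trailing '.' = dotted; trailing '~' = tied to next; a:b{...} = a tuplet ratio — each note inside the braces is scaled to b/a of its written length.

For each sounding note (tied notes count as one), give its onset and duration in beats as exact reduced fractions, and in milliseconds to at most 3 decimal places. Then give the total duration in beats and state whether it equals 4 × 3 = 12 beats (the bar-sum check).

1) 0.0ms=0b +529.412ms=3/4b
2) 529.412ms=3/4b +529.412ms=3/4b
3) 1058.824ms=3/2b +1058.824ms=3/2b
4) 2117.647ms=3b +1058.824ms=3/2b
5) 3176.471ms=9/2b +529.412ms=3/4b
6) 3705.882ms=21/4b +529.412ms=3/4b
7) 4235.294ms=6b +529.412ms=3/4b
8) 4764.706ms=27/4b +529.412ms=3/4b
9) 5294.118ms=15/2b +2117.647ms=3b
10) 7411.765ms=21/2b +1058.824ms=3/2b
Σ=12b of 12 (85bpm 3/8) — PASS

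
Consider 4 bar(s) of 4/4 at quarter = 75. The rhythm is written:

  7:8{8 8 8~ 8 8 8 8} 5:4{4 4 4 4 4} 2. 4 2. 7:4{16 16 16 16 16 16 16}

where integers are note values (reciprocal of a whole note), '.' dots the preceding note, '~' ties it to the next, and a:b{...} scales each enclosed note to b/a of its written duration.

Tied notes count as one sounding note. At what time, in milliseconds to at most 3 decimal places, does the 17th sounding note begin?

note 17 onset = 107/7b = 12228.571ms

1. 0.0ms @ 0 + 457.143ms (4/7)
2. 457.143ms @ 4/7 + 457.143ms (4/7)
3. 914.286ms @ 8/7 + 914.286ms (8/7)
4. 1828.571ms @ 16/7 + 457.143ms (4/7)
5. 2285.714ms @ 20/7 + 457.143ms (4/7)
6. 2742.857ms @ 24/7 + 457.143ms (4/7)
7. 3200.0ms @ 4 + 640.0ms (4/5)
8. 3840.0ms @ 24/5 + 640.0ms (4/5)
9. 4480.0ms @ 28/5 + 640.0ms (4/5)
10. 5120.0ms @ 32/5 + 640.0ms (4/5)
11. 5760.0ms @ 36/5 + 640.0ms (4/5)
12. 6400.0ms @ 8 + 2400.0ms (3)
13. 8800.0ms @ 11 + 800.0ms (1)
14. 9600.0ms @ 12 + 2400.0ms (3)
15. 12000.0ms @ 15 + 114.286ms (1/7)
16. 12114.286ms @ 106/7 + 114.286ms (1/7)
17. 12228.571ms @ 107/7 + 114.286ms (1/7)
18. 12342.857ms @ 108/7 + 114.286ms (1/7)
19. 12457.143ms @ 109/7 + 114.286ms (1/7)
20. 12571.429ms @ 110/7 + 114.286ms (1/7)
21. 12685.714ms @ 111/7 + 114.286ms (1/7)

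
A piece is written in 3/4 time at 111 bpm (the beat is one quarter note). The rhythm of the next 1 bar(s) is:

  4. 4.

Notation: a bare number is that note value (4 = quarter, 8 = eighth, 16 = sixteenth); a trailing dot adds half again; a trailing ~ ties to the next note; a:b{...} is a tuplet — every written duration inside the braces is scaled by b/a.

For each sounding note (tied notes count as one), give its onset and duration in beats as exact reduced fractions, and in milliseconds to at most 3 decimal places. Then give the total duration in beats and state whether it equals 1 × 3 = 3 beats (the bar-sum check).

1) 0.0ms=0b +810.811ms=3/2b
2) 810.811ms=3/2b +810.811ms=3/2b
Σ=3b of 3 (111bpm 3/4) — PASS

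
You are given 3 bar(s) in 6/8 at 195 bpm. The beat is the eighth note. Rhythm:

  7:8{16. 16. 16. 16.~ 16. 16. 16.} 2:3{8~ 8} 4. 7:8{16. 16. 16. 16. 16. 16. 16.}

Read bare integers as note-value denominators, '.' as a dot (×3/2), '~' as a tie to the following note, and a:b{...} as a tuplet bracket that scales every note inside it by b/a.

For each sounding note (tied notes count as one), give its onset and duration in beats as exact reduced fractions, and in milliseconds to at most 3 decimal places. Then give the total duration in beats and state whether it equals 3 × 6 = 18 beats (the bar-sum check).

1) 0.0ms=0b +263.736ms=6/7b
2) 263.736ms=6/7b +263.736ms=6/7b
3) 527.473ms=12/7b +263.736ms=6/7b
4) 791.209ms=18/7b +527.473ms=12/7b
5) 1318.681ms=30/7b +263.736ms=6/7b
6) 1582.418ms=36/7b +263.736ms=6/7b
7) 1846.154ms=6b +923.077ms=3b
8) 2769.231ms=9b +923.077ms=3b
9) 3692.308ms=12b +263.736ms=6/7b
10) 3956.044ms=90/7b +263.736ms=6/7b
11) 4219.78ms=96/7b +263.736ms=6/7b
12) 4483.516ms=102/7b +263.736ms=6/7b
13) 4747.253ms=108/7b +263.736ms=6/7b
14) 5010.989ms=114/7b +263.736ms=6/7b
15) 5274.725ms=120/7b +263.736ms=6/7b
Σ=18b of 18 (195bpm 6/8) — PASS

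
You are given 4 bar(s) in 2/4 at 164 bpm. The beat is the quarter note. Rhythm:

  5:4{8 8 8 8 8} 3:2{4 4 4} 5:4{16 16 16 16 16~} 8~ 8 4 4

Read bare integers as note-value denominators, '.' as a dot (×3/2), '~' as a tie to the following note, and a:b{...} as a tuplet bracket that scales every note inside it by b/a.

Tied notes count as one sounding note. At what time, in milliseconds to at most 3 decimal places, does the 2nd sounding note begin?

1. 0.0ms @ 0 + 146.341ms (2/5)
2. 146.341ms @ 2/5 + 146.341ms (2/5)
3. 292.683ms @ 4/5 + 146.341ms (2/5)
4. 439.024ms @ 6/5 + 146.341ms (2/5)
5. 585.366ms @ 8/5 + 146.341ms (2/5)
6. 731.707ms @ 2 + 243.902ms (2/3)
7. 975.61ms @ 8/3 + 243.902ms (2/3)
8. 1219.512ms @ 10/3 + 243.902ms (2/3)
9. 1463.415ms @ 4 + 73.171ms (1/5)
10. 1536.585ms @ 21/5 + 73.171ms (1/5)
11. 1609.756ms @ 22/5 + 73.171ms (1/5)
12. 1682.927ms @ 23/5 + 73.171ms (1/5)
13. 1756.098ms @ 24/5 + 439.024ms (6/5)
14. 2195.122ms @ 6 + 365.854ms (1)
15. 2560.976ms @ 7 + 365.854ms (1)

note 2 onset = 2/5b = 146.341ms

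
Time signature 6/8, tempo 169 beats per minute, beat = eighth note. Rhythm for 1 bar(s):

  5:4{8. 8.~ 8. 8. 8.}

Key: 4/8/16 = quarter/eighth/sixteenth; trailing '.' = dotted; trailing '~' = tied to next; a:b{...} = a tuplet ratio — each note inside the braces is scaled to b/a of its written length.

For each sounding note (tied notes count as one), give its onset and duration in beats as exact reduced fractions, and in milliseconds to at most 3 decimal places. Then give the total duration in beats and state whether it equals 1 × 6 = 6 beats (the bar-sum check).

1) 0.0ms=0b +426.036ms=6/5b
2) 426.036ms=6/5b +852.071ms=12/5b
3) 1278.107ms=18/5b +426.036ms=6/5b
4) 1704.142ms=24/5b +426.036ms=6/5b
Σ=6b of 6 (169bpm 6/8) — PASS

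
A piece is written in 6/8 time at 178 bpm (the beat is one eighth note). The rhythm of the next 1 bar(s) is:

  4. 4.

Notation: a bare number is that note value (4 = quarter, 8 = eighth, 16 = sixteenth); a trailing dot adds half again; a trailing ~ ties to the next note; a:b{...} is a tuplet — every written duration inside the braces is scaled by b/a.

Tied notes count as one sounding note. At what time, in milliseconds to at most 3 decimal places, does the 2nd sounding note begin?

1. 0.0ms @ 0 + 1011.236ms (3)
2. 1011.236ms @ 3 + 1011.236ms (3)

note 2 onset = 3b = 1011.236ms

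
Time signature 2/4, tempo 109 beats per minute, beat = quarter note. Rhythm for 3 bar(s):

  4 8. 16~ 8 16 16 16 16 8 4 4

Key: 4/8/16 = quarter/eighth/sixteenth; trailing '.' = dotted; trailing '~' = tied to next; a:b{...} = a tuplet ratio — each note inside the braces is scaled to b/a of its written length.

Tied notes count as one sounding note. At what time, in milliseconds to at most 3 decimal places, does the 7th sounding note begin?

1. 0.0ms @ 0 + 550.459ms (1)
2. 550.459ms @ 1 + 412.844ms (3/4)
3. 963.303ms @ 7/4 + 412.844ms (3/4)
4. 1376.147ms @ 5/2 + 137.615ms (1/4)
5. 1513.761ms @ 11/4 + 137.615ms (1/4)
6. 1651.376ms @ 3 + 137.615ms (1/4)
7. 1788.991ms @ 13/4 + 137.615ms (1/4)
8. 1926.606ms @ 7/2 + 275.229ms (1/2)
9. 2201.835ms @ 4 + 550.459ms (1)
10. 2752.294ms @ 5 + 550.459ms (1)

note 7 onset = 13/4b = 1788.991ms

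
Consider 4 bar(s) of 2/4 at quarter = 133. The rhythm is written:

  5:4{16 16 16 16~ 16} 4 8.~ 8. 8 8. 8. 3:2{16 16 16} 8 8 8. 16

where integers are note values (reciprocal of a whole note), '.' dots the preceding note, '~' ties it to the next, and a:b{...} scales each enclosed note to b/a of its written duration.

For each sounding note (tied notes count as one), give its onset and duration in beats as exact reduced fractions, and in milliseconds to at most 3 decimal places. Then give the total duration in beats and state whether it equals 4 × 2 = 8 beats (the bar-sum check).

1) 0.0ms=0b +90.226ms=1/5b
2) 90.226ms=1/5b +90.226ms=1/5b
3) 180.451ms=2/5b +90.226ms=1/5b
4) 270.677ms=3/5b +180.451ms=2/5b
5) 451.128ms=1b +451.128ms=1b
6) 902.256ms=2b +676.692ms=3/2b
7) 1578.947ms=7/2b +225.564ms=1/2b
8) 1804.511ms=4b +338.346ms=3/4b
9) 2142.857ms=19/4b +338.346ms=3/4b
10) 2481.203ms=11/2b +75.188ms=1/6b
11) 2556.391ms=17/3b +75.188ms=1/6b
12) 2631.579ms=35/6b +75.188ms=1/6b
13) 2706.767ms=6b +225.564ms=1/2b
14) 2932.331ms=13/2b +225.564ms=1/2b
15) 3157.895ms=7b +338.346ms=3/4b
16) 3496.241ms=31/4b +112.782ms=1/4b
Σ=8b of 8 (133bpm 2/4) — PASS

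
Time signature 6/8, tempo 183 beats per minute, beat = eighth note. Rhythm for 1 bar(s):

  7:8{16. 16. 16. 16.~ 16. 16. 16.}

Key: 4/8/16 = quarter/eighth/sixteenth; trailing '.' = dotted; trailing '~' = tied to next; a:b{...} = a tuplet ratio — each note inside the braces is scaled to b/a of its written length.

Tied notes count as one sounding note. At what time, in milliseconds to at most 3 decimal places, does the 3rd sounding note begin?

note 3 onset = 12/7b = 562.061ms

1. 0.0ms @ 0 + 281.03ms (6/7)
2. 281.03ms @ 6/7 + 281.03ms (6/7)
3. 562.061ms @ 12/7 + 281.03ms (6/7)
4. 843.091ms @ 18/7 + 562.061ms (12/7)
5. 1405.152ms @ 30/7 + 281.03ms (6/7)
6. 1686.183ms @ 36/7 + 281.03ms (6/7)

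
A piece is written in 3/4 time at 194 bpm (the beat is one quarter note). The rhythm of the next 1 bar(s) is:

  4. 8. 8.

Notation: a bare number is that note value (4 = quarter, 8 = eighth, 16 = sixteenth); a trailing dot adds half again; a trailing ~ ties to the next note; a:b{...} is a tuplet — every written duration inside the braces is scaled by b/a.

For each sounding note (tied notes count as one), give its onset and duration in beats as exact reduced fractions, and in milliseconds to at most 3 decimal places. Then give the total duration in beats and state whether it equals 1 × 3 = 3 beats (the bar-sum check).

1) 0.0ms=0b +463.918ms=3/2b
2) 463.918ms=3/2b +231.959ms=3/4b
3) 695.876ms=9/4b +231.959ms=3/4b
Σ=3b of 3 (194bpm 3/4) — PASS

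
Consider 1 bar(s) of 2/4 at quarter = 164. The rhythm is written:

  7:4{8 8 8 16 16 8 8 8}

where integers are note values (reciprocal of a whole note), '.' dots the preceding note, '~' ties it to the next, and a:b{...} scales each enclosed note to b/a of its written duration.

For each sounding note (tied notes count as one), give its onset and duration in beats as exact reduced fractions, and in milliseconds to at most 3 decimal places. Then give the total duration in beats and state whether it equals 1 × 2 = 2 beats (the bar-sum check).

1) 0.0ms=0b +104.53ms=2/7b
2) 104.53ms=2/7b +104.53ms=2/7b
3) 209.059ms=4/7b +104.53ms=2/7b
4) 313.589ms=6/7b +52.265ms=1/7b
5) 365.854ms=1b +52.265ms=1/7b
6) 418.118ms=8/7b +104.53ms=2/7b
7) 522.648ms=10/7b +104.53ms=2/7b
8) 627.178ms=12/7b +104.53ms=2/7b
Σ=2b of 2 (164bpm 2/4) — PASS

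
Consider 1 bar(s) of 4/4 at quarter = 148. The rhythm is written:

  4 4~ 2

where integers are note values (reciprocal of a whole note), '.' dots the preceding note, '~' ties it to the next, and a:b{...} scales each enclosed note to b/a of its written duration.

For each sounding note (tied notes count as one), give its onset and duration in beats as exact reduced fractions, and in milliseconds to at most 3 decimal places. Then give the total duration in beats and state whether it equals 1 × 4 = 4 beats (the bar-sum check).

1) 0.0ms=0b +405.405ms=1b
2) 405.405ms=1b +1216.216ms=3b
Σ=4b of 4 (148bpm 4/4) — PASS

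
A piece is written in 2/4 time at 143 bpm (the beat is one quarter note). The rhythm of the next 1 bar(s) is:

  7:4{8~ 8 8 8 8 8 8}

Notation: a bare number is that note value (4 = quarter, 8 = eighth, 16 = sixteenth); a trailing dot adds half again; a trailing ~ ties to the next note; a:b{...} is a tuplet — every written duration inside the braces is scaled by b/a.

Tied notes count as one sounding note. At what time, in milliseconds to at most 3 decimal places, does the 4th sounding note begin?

1. 0.0ms @ 0 + 239.76ms (4/7)
2. 239.76ms @ 4/7 + 119.88ms (2/7)
3. 359.64ms @ 6/7 + 119.88ms (2/7)
4. 479.52ms @ 8/7 + 119.88ms (2/7)
5. 599.401ms @ 10/7 + 119.88ms (2/7)
6. 719.281ms @ 12/7 + 119.88ms (2/7)

note 4 onset = 8/7b = 479.52ms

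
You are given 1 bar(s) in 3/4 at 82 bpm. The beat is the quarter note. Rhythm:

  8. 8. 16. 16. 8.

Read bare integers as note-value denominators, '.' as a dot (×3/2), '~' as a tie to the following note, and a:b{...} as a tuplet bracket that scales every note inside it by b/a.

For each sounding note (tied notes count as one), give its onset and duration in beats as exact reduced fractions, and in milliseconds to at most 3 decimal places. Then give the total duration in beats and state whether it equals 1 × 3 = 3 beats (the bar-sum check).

1) 0.0ms=0b +548.78ms=3/4b
2) 548.78ms=3/4b +548.78ms=3/4b
3) 1097.561ms=3/2b +274.39ms=3/8b
4) 1371.951ms=15/8b +274.39ms=3/8b
5) 1646.341ms=9/4b +548.78ms=3/4b
Σ=3b of 3 (82bpm 3/4) — PASS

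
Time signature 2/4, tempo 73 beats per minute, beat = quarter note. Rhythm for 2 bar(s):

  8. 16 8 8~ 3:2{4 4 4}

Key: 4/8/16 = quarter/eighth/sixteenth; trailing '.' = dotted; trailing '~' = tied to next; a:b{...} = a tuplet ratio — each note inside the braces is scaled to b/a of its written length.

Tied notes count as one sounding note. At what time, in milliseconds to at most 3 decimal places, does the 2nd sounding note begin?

1. 0.0ms @ 0 + 616.438ms (3/4)
2. 616.438ms @ 3/4 + 205.479ms (1/4)
3. 821.918ms @ 1 + 410.959ms (1/2)
4. 1232.877ms @ 3/2 + 958.904ms (7/6)
5. 2191.781ms @ 8/3 + 547.945ms (2/3)
6. 2739.726ms @ 10/3 + 547.945ms (2/3)

note 2 onset = 3/4b = 616.438ms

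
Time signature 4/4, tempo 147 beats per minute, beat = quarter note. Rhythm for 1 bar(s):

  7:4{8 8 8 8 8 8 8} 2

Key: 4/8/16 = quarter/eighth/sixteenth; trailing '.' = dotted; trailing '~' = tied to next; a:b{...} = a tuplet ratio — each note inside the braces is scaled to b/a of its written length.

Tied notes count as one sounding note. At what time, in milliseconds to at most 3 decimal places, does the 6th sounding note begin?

1. 0.0ms @ 0 + 116.618ms (2/7)
2. 116.618ms @ 2/7 + 116.618ms (2/7)
3. 233.236ms @ 4/7 + 116.618ms (2/7)
4. 349.854ms @ 6/7 + 116.618ms (2/7)
5. 466.472ms @ 8/7 + 116.618ms (2/7)
6. 583.09ms @ 10/7 + 116.618ms (2/7)
7. 699.708ms @ 12/7 + 116.618ms (2/7)
8. 816.327ms @ 2 + 816.327ms (2)

note 6 onset = 10/7b = 583.09ms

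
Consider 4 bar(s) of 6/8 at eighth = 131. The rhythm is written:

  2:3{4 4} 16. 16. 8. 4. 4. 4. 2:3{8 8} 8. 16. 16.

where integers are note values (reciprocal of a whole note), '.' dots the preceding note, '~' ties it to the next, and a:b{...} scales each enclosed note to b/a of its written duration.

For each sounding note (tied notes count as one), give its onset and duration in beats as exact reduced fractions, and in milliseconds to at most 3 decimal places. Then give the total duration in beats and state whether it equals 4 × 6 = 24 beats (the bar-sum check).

1) 0.0ms=0b +1374.046ms=3b
2) 1374.046ms=3b +1374.046ms=3b
3) 2748.092ms=6b +343.511ms=3/4b
4) 3091.603ms=27/4b +343.511ms=3/4b
5) 3435.115ms=15/2b +687.023ms=3/2b
6) 4122.137ms=9b +1374.046ms=3b
7) 5496.183ms=12b +1374.046ms=3b
8) 6870.229ms=15b +1374.046ms=3b
9) 8244.275ms=18b +687.023ms=3/2b
10) 8931.298ms=39/2b +687.023ms=3/2b
11) 9618.321ms=21b +687.023ms=3/2b
12) 10305.344ms=45/2b +343.511ms=3/4b
13) 10648.855ms=93/4b +343.511ms=3/4b
Σ=24b of 24 (131bpm 6/8) — PASS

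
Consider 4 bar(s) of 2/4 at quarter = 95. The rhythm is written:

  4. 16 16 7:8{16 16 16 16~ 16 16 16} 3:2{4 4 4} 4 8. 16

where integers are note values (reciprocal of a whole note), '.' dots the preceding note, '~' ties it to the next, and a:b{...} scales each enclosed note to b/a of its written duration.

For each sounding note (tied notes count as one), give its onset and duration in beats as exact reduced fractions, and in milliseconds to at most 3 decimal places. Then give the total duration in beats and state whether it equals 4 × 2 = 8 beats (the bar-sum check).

1) 0.0ms=0b +947.368ms=3/2b
2) 947.368ms=3/2b +157.895ms=1/4b
3) 1105.263ms=7/4b +157.895ms=1/4b
4) 1263.158ms=2b +180.451ms=2/7b
5) 1443.609ms=16/7b +180.451ms=2/7b
6) 1624.06ms=18/7b +180.451ms=2/7b
7) 1804.511ms=20/7b +360.902ms=4/7b
8) 2165.414ms=24/7b +180.451ms=2/7b
9) 2345.865ms=26/7b +180.451ms=2/7b
10) 2526.316ms=4b +421.053ms=2/3b
11) 2947.368ms=14/3b +421.053ms=2/3b
12) 3368.421ms=16/3b +421.053ms=2/3b
13) 3789.474ms=6b +631.579ms=1b
14) 4421.053ms=7b +473.684ms=3/4b
15) 4894.737ms=31/4b +157.895ms=1/4b
Σ=8b of 8 (95bpm 2/4) — PASS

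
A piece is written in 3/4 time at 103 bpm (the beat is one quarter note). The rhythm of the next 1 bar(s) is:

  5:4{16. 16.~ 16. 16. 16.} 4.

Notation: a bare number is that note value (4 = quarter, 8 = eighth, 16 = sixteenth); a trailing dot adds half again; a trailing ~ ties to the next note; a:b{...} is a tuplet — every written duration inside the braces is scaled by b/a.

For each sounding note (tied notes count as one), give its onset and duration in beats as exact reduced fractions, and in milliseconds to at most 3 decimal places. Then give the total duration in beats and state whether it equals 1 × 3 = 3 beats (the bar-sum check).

1) 0.0ms=0b +174.757ms=3/10b
2) 174.757ms=3/10b +349.515ms=3/5b
3) 524.272ms=9/10b +174.757ms=3/10b
4) 699.029ms=6/5b +174.757ms=3/10b
5) 873.786ms=3/2b +873.786ms=3/2b
Σ=3b of 3 (103bpm 3/4) — PASS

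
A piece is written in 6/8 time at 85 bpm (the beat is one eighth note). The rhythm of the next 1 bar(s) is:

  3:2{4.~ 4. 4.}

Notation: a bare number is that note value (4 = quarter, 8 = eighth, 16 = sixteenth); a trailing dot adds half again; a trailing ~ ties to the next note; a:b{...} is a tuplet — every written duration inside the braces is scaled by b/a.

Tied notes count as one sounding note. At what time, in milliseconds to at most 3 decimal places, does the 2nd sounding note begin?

1. 0.0ms @ 0 + 2823.529ms (4)
2. 2823.529ms @ 4 + 1411.765ms (2)

note 2 onset = 4b = 2823.529ms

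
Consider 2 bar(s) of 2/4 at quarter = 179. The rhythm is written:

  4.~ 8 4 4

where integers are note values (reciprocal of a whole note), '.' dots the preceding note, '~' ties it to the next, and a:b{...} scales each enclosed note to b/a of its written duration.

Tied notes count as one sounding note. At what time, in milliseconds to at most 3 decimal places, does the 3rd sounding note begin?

note 3 onset = 3b = 1005.587ms

1. 0.0ms @ 0 + 670.391ms (2)
2. 670.391ms @ 2 + 335.196ms (1)
3. 1005.587ms @ 3 + 335.196ms (1)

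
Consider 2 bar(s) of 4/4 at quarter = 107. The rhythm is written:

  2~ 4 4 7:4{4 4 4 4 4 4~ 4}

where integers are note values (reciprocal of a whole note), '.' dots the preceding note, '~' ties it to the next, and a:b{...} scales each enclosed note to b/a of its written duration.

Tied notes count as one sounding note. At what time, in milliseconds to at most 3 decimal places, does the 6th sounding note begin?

1. 0.0ms @ 0 + 1682.243ms (3)
2. 1682.243ms @ 3 + 560.748ms (1)
3. 2242.991ms @ 4 + 320.427ms (4/7)
4. 2563.418ms @ 32/7 + 320.427ms (4/7)
5. 2883.845ms @ 36/7 + 320.427ms (4/7)
6. 3204.272ms @ 40/7 + 320.427ms (4/7)
7. 3524.7ms @ 44/7 + 320.427ms (4/7)
8. 3845.127ms @ 48/7 + 640.854ms (8/7)

note 6 onset = 40/7b = 3204.272ms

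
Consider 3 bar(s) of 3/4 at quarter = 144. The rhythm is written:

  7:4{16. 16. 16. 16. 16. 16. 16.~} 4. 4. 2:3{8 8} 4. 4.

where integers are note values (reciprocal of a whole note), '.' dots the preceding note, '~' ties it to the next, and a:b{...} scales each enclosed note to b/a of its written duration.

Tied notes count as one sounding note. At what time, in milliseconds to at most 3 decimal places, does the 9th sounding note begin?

1. 0.0ms @ 0 + 89.286ms (3/14)
2. 89.286ms @ 3/14 + 89.286ms (3/14)
3. 178.571ms @ 3/7 + 89.286ms (3/14)
4. 267.857ms @ 9/14 + 89.286ms (3/14)
5. 357.143ms @ 6/7 + 89.286ms (3/14)
6. 446.429ms @ 15/14 + 89.286ms (3/14)
7. 535.714ms @ 9/7 + 714.286ms (12/7)
8. 1250.0ms @ 3 + 625.0ms (3/2)
9. 1875.0ms @ 9/2 + 312.5ms (3/4)
10. 2187.5ms @ 21/4 + 312.5ms (3/4)
11. 2500.0ms @ 6 + 625.0ms (3/2)
12. 3125.0ms @ 15/2 + 625.0ms (3/2)

note 9 onset = 9/2b = 1875.0ms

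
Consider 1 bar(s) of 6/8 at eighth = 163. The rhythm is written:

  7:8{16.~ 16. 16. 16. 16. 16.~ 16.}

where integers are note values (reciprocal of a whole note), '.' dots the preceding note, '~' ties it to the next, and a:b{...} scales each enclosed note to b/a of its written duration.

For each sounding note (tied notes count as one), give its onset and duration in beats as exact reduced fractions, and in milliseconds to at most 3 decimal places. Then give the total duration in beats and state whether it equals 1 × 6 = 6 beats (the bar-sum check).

1) 0.0ms=0b +631.025ms=12/7b
2) 631.025ms=12/7b +315.513ms=6/7b
3) 946.538ms=18/7b +315.513ms=6/7b
4) 1262.051ms=24/7b +315.513ms=6/7b
5) 1577.564ms=30/7b +631.025ms=12/7b
Σ=6b of 6 (163bpm 6/8) — PASS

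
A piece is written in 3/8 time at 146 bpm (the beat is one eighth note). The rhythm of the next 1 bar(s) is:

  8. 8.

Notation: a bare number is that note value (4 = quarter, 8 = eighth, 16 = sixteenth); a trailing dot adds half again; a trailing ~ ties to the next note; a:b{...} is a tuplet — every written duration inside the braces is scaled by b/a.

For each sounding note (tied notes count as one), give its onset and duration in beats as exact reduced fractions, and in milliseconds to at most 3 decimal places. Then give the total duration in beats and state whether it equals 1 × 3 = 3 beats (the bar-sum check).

1) 0.0ms=0b +616.438ms=3/2b
2) 616.438ms=3/2b +616.438ms=3/2b
Σ=3b of 3 (146bpm 3/8) — PASS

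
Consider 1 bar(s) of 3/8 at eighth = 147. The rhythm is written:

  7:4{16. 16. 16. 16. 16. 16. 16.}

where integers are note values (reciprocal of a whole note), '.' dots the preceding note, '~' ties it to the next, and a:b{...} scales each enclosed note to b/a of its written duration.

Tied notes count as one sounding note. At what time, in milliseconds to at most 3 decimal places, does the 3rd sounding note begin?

note 3 onset = 6/7b = 349.854ms

1. 0.0ms @ 0 + 174.927ms (3/7)
2. 174.927ms @ 3/7 + 174.927ms (3/7)
3. 349.854ms @ 6/7 + 174.927ms (3/7)
4. 524.781ms @ 9/7 + 174.927ms (3/7)
5. 699.708ms @ 12/7 + 174.927ms (3/7)
6. 874.636ms @ 15/7 + 174.927ms (3/7)
7. 1049.563ms @ 18/7 + 174.927ms (3/7)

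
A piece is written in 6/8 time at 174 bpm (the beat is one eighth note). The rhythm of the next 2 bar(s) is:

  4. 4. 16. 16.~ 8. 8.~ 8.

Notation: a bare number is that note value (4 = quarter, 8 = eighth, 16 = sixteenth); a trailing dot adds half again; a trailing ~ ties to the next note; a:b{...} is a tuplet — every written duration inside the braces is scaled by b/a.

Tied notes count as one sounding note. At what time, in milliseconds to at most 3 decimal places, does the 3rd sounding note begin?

1. 0.0ms @ 0 + 1034.483ms (3)
2. 1034.483ms @ 3 + 1034.483ms (3)
3. 2068.966ms @ 6 + 258.621ms (3/4)
4. 2327.586ms @ 27/4 + 775.862ms (9/4)
5. 3103.448ms @ 9 + 1034.483ms (3)

note 3 onset = 6b = 2068.966ms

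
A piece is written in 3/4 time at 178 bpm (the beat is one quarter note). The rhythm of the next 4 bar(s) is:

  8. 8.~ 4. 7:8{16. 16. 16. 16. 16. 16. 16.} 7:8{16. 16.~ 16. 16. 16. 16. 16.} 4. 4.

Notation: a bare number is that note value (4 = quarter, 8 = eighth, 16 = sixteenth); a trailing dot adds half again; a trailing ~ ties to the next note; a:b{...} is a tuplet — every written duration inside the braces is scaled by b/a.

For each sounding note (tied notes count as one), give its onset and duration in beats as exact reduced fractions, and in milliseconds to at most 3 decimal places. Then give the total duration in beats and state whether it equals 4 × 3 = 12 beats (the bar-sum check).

1) 0.0ms=0b +252.809ms=3/4b
2) 252.809ms=3/4b +758.427ms=9/4b
3) 1011.236ms=3b +144.462ms=3/7b
4) 1155.698ms=24/7b +144.462ms=3/7b
5) 1300.161ms=27/7b +144.462ms=3/7b
6) 1444.623ms=30/7b +144.462ms=3/7b
7) 1589.085ms=33/7b +144.462ms=3/7b
8) 1733.547ms=36/7b +144.462ms=3/7b
9) 1878.01ms=39/7b +144.462ms=3/7b
10) 2022.472ms=6b +144.462ms=3/7b
11) 2166.934ms=45/7b +288.925ms=6/7b
12) 2455.859ms=51/7b +144.462ms=3/7b
13) 2600.321ms=54/7b +144.462ms=3/7b
14) 2744.783ms=57/7b +144.462ms=3/7b
15) 2889.246ms=60/7b +144.462ms=3/7b
16) 3033.708ms=9b +505.618ms=3/2b
17) 3539.326ms=21/2b +505.618ms=3/2b
Σ=12b of 12 (178bpm 3/4) — PASS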